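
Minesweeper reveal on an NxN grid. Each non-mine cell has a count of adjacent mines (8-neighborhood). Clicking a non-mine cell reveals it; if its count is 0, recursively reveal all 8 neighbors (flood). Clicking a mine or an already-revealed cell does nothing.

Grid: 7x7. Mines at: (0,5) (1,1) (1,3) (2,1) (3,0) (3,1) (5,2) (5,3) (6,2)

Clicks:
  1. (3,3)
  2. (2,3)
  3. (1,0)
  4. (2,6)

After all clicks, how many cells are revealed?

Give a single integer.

Click 1 (3,3) count=0: revealed 24 new [(1,4) (1,5) (1,6) (2,2) (2,3) (2,4) (2,5) (2,6) (3,2) (3,3) (3,4) (3,5) (3,6) (4,2) (4,3) (4,4) (4,5) (4,6) (5,4) (5,5) (5,6) (6,4) (6,5) (6,6)] -> total=24
Click 2 (2,3) count=1: revealed 0 new [(none)] -> total=24
Click 3 (1,0) count=2: revealed 1 new [(1,0)] -> total=25
Click 4 (2,6) count=0: revealed 0 new [(none)] -> total=25

Answer: 25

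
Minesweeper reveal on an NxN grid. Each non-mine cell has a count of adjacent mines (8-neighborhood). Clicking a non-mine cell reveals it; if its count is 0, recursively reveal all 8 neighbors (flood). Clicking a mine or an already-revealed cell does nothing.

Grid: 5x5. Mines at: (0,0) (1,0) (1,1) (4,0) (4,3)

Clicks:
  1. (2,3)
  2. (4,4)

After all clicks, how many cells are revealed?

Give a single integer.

Click 1 (2,3) count=0: revealed 12 new [(0,2) (0,3) (0,4) (1,2) (1,3) (1,4) (2,2) (2,3) (2,4) (3,2) (3,3) (3,4)] -> total=12
Click 2 (4,4) count=1: revealed 1 new [(4,4)] -> total=13

Answer: 13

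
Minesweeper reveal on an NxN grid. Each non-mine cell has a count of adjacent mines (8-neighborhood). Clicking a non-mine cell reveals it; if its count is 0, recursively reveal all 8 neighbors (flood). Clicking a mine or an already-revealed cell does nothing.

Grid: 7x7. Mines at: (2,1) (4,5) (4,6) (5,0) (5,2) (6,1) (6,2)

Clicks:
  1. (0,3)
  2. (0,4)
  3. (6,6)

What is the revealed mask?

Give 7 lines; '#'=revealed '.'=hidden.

Click 1 (0,3) count=0: revealed 27 new [(0,0) (0,1) (0,2) (0,3) (0,4) (0,5) (0,6) (1,0) (1,1) (1,2) (1,3) (1,4) (1,5) (1,6) (2,2) (2,3) (2,4) (2,5) (2,6) (3,2) (3,3) (3,4) (3,5) (3,6) (4,2) (4,3) (4,4)] -> total=27
Click 2 (0,4) count=0: revealed 0 new [(none)] -> total=27
Click 3 (6,6) count=0: revealed 8 new [(5,3) (5,4) (5,5) (5,6) (6,3) (6,4) (6,5) (6,6)] -> total=35

Answer: #######
#######
..#####
..#####
..###..
...####
...####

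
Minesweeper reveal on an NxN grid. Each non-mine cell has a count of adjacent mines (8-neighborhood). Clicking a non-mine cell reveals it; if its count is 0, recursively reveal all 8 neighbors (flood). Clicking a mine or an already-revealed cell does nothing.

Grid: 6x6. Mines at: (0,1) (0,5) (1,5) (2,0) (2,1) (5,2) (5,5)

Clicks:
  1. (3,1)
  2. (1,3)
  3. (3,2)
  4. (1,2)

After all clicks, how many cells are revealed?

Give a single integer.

Click 1 (3,1) count=2: revealed 1 new [(3,1)] -> total=1
Click 2 (1,3) count=0: revealed 18 new [(0,2) (0,3) (0,4) (1,2) (1,3) (1,4) (2,2) (2,3) (2,4) (2,5) (3,2) (3,3) (3,4) (3,5) (4,2) (4,3) (4,4) (4,5)] -> total=19
Click 3 (3,2) count=1: revealed 0 new [(none)] -> total=19
Click 4 (1,2) count=2: revealed 0 new [(none)] -> total=19

Answer: 19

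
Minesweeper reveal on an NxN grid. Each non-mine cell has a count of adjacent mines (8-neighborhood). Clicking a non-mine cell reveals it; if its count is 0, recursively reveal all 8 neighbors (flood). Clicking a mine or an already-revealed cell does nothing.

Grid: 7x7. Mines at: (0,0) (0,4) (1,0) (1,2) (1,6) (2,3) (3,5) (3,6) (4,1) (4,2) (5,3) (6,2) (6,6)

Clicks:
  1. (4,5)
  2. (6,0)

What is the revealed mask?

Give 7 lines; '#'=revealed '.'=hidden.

Click 1 (4,5) count=2: revealed 1 new [(4,5)] -> total=1
Click 2 (6,0) count=0: revealed 4 new [(5,0) (5,1) (6,0) (6,1)] -> total=5

Answer: .......
.......
.......
.......
.....#.
##.....
##.....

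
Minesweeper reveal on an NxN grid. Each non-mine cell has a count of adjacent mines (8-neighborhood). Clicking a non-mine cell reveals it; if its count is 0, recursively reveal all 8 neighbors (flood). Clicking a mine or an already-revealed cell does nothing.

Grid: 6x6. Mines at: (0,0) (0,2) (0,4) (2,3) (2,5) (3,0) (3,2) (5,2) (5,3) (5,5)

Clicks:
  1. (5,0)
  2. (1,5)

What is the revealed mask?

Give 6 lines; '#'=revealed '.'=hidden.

Answer: ......
.....#
......
......
##....
##....

Derivation:
Click 1 (5,0) count=0: revealed 4 new [(4,0) (4,1) (5,0) (5,1)] -> total=4
Click 2 (1,5) count=2: revealed 1 new [(1,5)] -> total=5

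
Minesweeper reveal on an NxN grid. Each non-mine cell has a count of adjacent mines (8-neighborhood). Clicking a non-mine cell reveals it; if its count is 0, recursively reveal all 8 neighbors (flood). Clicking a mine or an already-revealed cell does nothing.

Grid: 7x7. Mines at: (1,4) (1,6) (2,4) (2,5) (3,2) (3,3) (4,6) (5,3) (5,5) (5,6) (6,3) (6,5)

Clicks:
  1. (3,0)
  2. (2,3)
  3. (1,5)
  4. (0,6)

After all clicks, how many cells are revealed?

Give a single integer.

Click 1 (3,0) count=0: revealed 23 new [(0,0) (0,1) (0,2) (0,3) (1,0) (1,1) (1,2) (1,3) (2,0) (2,1) (2,2) (2,3) (3,0) (3,1) (4,0) (4,1) (4,2) (5,0) (5,1) (5,2) (6,0) (6,1) (6,2)] -> total=23
Click 2 (2,3) count=4: revealed 0 new [(none)] -> total=23
Click 3 (1,5) count=4: revealed 1 new [(1,5)] -> total=24
Click 4 (0,6) count=1: revealed 1 new [(0,6)] -> total=25

Answer: 25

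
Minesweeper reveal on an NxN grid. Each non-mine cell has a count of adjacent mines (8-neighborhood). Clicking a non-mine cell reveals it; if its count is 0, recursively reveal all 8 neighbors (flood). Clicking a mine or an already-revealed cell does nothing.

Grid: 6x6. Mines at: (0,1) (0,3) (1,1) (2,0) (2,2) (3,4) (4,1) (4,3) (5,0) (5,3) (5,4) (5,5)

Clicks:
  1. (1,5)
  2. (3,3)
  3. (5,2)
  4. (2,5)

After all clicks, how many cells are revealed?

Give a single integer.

Answer: 8

Derivation:
Click 1 (1,5) count=0: revealed 6 new [(0,4) (0,5) (1,4) (1,5) (2,4) (2,5)] -> total=6
Click 2 (3,3) count=3: revealed 1 new [(3,3)] -> total=7
Click 3 (5,2) count=3: revealed 1 new [(5,2)] -> total=8
Click 4 (2,5) count=1: revealed 0 new [(none)] -> total=8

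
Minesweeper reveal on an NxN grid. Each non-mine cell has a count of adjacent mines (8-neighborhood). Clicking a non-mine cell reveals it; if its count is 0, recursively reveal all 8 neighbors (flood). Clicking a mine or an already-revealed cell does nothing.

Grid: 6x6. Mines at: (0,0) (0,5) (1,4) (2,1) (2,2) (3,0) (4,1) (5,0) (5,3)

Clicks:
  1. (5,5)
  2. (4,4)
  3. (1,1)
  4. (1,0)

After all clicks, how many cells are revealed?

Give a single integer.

Click 1 (5,5) count=0: revealed 11 new [(2,3) (2,4) (2,5) (3,3) (3,4) (3,5) (4,3) (4,4) (4,5) (5,4) (5,5)] -> total=11
Click 2 (4,4) count=1: revealed 0 new [(none)] -> total=11
Click 3 (1,1) count=3: revealed 1 new [(1,1)] -> total=12
Click 4 (1,0) count=2: revealed 1 new [(1,0)] -> total=13

Answer: 13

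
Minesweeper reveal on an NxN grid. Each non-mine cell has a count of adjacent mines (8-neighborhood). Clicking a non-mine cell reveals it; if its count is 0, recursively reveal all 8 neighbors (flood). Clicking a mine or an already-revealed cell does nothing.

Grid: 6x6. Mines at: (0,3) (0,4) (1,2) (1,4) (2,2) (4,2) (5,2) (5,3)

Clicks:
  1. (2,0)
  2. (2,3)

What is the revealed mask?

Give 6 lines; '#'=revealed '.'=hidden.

Answer: ##....
##....
##.#..
##....
##....
##....

Derivation:
Click 1 (2,0) count=0: revealed 12 new [(0,0) (0,1) (1,0) (1,1) (2,0) (2,1) (3,0) (3,1) (4,0) (4,1) (5,0) (5,1)] -> total=12
Click 2 (2,3) count=3: revealed 1 new [(2,3)] -> total=13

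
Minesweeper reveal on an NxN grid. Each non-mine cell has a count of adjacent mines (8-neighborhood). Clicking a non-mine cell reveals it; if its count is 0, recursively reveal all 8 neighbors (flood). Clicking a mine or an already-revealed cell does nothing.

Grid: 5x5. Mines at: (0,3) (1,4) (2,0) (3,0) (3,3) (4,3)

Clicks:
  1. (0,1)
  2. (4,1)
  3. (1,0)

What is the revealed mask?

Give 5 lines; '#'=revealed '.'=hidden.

Click 1 (0,1) count=0: revealed 6 new [(0,0) (0,1) (0,2) (1,0) (1,1) (1,2)] -> total=6
Click 2 (4,1) count=1: revealed 1 new [(4,1)] -> total=7
Click 3 (1,0) count=1: revealed 0 new [(none)] -> total=7

Answer: ###..
###..
.....
.....
.#...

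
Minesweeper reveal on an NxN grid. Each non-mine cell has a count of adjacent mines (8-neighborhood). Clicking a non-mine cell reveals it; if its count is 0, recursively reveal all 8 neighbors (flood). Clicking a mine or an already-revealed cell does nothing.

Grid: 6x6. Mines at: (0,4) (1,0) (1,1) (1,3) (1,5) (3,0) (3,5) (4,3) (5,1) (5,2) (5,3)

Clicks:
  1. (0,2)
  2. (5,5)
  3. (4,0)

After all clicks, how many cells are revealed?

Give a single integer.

Answer: 6

Derivation:
Click 1 (0,2) count=2: revealed 1 new [(0,2)] -> total=1
Click 2 (5,5) count=0: revealed 4 new [(4,4) (4,5) (5,4) (5,5)] -> total=5
Click 3 (4,0) count=2: revealed 1 new [(4,0)] -> total=6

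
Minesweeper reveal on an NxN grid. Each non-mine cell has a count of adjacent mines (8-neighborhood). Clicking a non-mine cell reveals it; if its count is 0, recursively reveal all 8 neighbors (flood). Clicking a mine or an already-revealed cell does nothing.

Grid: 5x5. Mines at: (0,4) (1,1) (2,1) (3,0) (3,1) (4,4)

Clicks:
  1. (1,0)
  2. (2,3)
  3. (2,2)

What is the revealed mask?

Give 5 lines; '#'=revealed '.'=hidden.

Answer: .....
#.###
..###
..###
.....

Derivation:
Click 1 (1,0) count=2: revealed 1 new [(1,0)] -> total=1
Click 2 (2,3) count=0: revealed 9 new [(1,2) (1,3) (1,4) (2,2) (2,3) (2,4) (3,2) (3,3) (3,4)] -> total=10
Click 3 (2,2) count=3: revealed 0 new [(none)] -> total=10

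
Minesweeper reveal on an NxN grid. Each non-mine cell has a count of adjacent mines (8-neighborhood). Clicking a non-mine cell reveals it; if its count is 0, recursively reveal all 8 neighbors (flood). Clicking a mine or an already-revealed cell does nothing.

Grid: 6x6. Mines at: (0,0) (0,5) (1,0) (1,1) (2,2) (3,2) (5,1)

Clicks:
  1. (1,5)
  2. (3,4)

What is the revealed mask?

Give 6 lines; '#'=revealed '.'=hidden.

Click 1 (1,5) count=1: revealed 1 new [(1,5)] -> total=1
Click 2 (3,4) count=0: revealed 16 new [(1,3) (1,4) (2,3) (2,4) (2,5) (3,3) (3,4) (3,5) (4,2) (4,3) (4,4) (4,5) (5,2) (5,3) (5,4) (5,5)] -> total=17

Answer: ......
...###
...###
...###
..####
..####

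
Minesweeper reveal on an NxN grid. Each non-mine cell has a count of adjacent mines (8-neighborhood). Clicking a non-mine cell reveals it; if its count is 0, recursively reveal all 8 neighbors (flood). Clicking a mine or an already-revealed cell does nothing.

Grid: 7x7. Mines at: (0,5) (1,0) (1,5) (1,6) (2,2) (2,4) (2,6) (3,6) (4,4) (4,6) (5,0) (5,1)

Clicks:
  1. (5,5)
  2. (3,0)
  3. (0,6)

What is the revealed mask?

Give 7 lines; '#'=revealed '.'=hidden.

Answer: ......#
.......
##.....
##.....
##.....
.....#.
.......

Derivation:
Click 1 (5,5) count=2: revealed 1 new [(5,5)] -> total=1
Click 2 (3,0) count=0: revealed 6 new [(2,0) (2,1) (3,0) (3,1) (4,0) (4,1)] -> total=7
Click 3 (0,6) count=3: revealed 1 new [(0,6)] -> total=8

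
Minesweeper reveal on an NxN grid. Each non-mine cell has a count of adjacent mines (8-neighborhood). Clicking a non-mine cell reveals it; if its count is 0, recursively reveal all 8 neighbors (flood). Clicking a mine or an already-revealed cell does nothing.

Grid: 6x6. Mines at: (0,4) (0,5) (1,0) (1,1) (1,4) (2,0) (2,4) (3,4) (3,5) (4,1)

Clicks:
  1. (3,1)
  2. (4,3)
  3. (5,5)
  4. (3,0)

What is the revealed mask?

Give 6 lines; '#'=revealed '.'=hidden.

Answer: ......
......
......
##....
..####
..####

Derivation:
Click 1 (3,1) count=2: revealed 1 new [(3,1)] -> total=1
Click 2 (4,3) count=1: revealed 1 new [(4,3)] -> total=2
Click 3 (5,5) count=0: revealed 7 new [(4,2) (4,4) (4,5) (5,2) (5,3) (5,4) (5,5)] -> total=9
Click 4 (3,0) count=2: revealed 1 new [(3,0)] -> total=10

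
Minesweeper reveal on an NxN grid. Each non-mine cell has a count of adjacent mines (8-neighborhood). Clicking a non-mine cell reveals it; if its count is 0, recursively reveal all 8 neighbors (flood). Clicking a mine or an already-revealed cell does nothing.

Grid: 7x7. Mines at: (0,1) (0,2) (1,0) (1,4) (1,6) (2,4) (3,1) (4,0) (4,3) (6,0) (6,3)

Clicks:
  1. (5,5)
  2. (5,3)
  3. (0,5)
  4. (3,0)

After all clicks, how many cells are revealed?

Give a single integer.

Answer: 17

Derivation:
Click 1 (5,5) count=0: revealed 14 new [(2,5) (2,6) (3,4) (3,5) (3,6) (4,4) (4,5) (4,6) (5,4) (5,5) (5,6) (6,4) (6,5) (6,6)] -> total=14
Click 2 (5,3) count=2: revealed 1 new [(5,3)] -> total=15
Click 3 (0,5) count=2: revealed 1 new [(0,5)] -> total=16
Click 4 (3,0) count=2: revealed 1 new [(3,0)] -> total=17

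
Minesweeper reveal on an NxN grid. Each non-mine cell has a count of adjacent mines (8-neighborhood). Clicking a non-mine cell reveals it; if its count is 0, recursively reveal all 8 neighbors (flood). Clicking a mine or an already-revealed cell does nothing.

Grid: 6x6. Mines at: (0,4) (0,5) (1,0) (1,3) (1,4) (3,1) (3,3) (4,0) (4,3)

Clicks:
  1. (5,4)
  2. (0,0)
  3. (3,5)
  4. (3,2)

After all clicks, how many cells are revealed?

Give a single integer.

Click 1 (5,4) count=1: revealed 1 new [(5,4)] -> total=1
Click 2 (0,0) count=1: revealed 1 new [(0,0)] -> total=2
Click 3 (3,5) count=0: revealed 7 new [(2,4) (2,5) (3,4) (3,5) (4,4) (4,5) (5,5)] -> total=9
Click 4 (3,2) count=3: revealed 1 new [(3,2)] -> total=10

Answer: 10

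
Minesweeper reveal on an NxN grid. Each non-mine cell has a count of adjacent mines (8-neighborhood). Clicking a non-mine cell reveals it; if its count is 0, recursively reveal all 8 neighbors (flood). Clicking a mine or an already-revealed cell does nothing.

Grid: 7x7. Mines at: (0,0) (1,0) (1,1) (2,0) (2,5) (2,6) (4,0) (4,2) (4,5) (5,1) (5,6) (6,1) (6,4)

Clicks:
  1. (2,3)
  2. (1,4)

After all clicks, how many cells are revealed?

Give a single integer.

Answer: 16

Derivation:
Click 1 (2,3) count=0: revealed 16 new [(0,2) (0,3) (0,4) (0,5) (0,6) (1,2) (1,3) (1,4) (1,5) (1,6) (2,2) (2,3) (2,4) (3,2) (3,3) (3,4)] -> total=16
Click 2 (1,4) count=1: revealed 0 new [(none)] -> total=16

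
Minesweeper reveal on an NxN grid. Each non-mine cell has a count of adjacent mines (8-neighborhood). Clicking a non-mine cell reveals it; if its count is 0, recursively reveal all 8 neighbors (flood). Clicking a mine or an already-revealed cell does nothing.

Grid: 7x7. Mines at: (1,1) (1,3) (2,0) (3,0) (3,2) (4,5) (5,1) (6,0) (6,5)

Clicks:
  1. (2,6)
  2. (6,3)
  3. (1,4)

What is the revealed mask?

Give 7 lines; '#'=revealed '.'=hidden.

Answer: ....###
....###
....###
....###
..###..
..###..
..###..

Derivation:
Click 1 (2,6) count=0: revealed 12 new [(0,4) (0,5) (0,6) (1,4) (1,5) (1,6) (2,4) (2,5) (2,6) (3,4) (3,5) (3,6)] -> total=12
Click 2 (6,3) count=0: revealed 9 new [(4,2) (4,3) (4,4) (5,2) (5,3) (5,4) (6,2) (6,3) (6,4)] -> total=21
Click 3 (1,4) count=1: revealed 0 new [(none)] -> total=21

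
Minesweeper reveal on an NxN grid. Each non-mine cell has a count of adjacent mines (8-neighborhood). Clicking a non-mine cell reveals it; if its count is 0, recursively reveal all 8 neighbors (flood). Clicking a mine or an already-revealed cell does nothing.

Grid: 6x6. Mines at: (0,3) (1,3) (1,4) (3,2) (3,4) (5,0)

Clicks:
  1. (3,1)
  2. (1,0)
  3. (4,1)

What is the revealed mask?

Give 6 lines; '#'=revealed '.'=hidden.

Answer: ###...
###...
###...
##....
##....
......

Derivation:
Click 1 (3,1) count=1: revealed 1 new [(3,1)] -> total=1
Click 2 (1,0) count=0: revealed 12 new [(0,0) (0,1) (0,2) (1,0) (1,1) (1,2) (2,0) (2,1) (2,2) (3,0) (4,0) (4,1)] -> total=13
Click 3 (4,1) count=2: revealed 0 new [(none)] -> total=13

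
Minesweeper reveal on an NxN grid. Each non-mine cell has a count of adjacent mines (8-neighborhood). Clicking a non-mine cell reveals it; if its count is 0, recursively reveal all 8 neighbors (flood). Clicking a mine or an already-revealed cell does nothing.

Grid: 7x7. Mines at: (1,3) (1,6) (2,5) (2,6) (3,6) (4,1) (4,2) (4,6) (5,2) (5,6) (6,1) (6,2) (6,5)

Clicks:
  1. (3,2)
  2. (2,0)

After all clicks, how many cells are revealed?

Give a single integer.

Click 1 (3,2) count=2: revealed 1 new [(3,2)] -> total=1
Click 2 (2,0) count=0: revealed 11 new [(0,0) (0,1) (0,2) (1,0) (1,1) (1,2) (2,0) (2,1) (2,2) (3,0) (3,1)] -> total=12

Answer: 12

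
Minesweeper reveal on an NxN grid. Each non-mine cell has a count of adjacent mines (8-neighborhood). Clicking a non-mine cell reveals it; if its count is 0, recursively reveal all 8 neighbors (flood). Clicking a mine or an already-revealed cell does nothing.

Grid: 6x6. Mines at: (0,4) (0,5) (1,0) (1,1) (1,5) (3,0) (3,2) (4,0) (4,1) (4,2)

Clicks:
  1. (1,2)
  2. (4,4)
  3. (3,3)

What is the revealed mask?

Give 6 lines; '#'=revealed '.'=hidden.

Answer: ......
..#...
...###
...###
...###
...###

Derivation:
Click 1 (1,2) count=1: revealed 1 new [(1,2)] -> total=1
Click 2 (4,4) count=0: revealed 12 new [(2,3) (2,4) (2,5) (3,3) (3,4) (3,5) (4,3) (4,4) (4,5) (5,3) (5,4) (5,5)] -> total=13
Click 3 (3,3) count=2: revealed 0 new [(none)] -> total=13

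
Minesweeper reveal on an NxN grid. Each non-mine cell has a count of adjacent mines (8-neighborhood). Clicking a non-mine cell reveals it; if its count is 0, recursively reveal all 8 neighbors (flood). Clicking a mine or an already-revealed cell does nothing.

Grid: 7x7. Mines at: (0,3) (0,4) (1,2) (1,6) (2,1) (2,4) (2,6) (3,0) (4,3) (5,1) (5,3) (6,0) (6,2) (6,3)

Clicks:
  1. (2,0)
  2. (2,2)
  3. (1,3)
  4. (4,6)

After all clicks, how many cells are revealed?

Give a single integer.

Answer: 15

Derivation:
Click 1 (2,0) count=2: revealed 1 new [(2,0)] -> total=1
Click 2 (2,2) count=2: revealed 1 new [(2,2)] -> total=2
Click 3 (1,3) count=4: revealed 1 new [(1,3)] -> total=3
Click 4 (4,6) count=0: revealed 12 new [(3,4) (3,5) (3,6) (4,4) (4,5) (4,6) (5,4) (5,5) (5,6) (6,4) (6,5) (6,6)] -> total=15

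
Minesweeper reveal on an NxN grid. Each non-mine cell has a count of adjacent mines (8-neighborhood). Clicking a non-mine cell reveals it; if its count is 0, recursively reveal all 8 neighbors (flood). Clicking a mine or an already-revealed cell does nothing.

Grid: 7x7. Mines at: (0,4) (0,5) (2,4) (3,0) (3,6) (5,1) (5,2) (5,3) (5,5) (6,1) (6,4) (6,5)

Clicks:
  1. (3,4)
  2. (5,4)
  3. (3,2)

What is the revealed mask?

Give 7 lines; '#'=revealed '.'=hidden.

Click 1 (3,4) count=1: revealed 1 new [(3,4)] -> total=1
Click 2 (5,4) count=4: revealed 1 new [(5,4)] -> total=2
Click 3 (3,2) count=0: revealed 18 new [(0,0) (0,1) (0,2) (0,3) (1,0) (1,1) (1,2) (1,3) (2,0) (2,1) (2,2) (2,3) (3,1) (3,2) (3,3) (4,1) (4,2) (4,3)] -> total=20

Answer: ####...
####...
####...
.####..
.###...
....#..
.......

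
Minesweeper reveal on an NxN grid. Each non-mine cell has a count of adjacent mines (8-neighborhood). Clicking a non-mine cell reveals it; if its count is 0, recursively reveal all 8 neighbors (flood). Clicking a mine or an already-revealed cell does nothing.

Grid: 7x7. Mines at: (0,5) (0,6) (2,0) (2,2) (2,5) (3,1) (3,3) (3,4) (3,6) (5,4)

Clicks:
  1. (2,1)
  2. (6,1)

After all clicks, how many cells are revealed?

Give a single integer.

Answer: 13

Derivation:
Click 1 (2,1) count=3: revealed 1 new [(2,1)] -> total=1
Click 2 (6,1) count=0: revealed 12 new [(4,0) (4,1) (4,2) (4,3) (5,0) (5,1) (5,2) (5,3) (6,0) (6,1) (6,2) (6,3)] -> total=13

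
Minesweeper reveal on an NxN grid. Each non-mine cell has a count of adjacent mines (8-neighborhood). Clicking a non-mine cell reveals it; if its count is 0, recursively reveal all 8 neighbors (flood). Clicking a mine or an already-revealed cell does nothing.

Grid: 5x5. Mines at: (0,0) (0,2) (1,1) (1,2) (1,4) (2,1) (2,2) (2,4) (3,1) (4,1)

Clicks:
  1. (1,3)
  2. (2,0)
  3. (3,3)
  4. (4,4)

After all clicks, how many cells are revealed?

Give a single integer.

Click 1 (1,3) count=5: revealed 1 new [(1,3)] -> total=1
Click 2 (2,0) count=3: revealed 1 new [(2,0)] -> total=2
Click 3 (3,3) count=2: revealed 1 new [(3,3)] -> total=3
Click 4 (4,4) count=0: revealed 5 new [(3,2) (3,4) (4,2) (4,3) (4,4)] -> total=8

Answer: 8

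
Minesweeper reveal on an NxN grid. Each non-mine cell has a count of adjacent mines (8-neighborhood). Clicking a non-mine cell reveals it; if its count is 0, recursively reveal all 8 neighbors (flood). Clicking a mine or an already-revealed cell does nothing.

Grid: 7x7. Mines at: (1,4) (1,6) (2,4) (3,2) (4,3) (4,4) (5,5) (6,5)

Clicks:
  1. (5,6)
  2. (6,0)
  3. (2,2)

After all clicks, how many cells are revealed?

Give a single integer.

Answer: 28

Derivation:
Click 1 (5,6) count=2: revealed 1 new [(5,6)] -> total=1
Click 2 (6,0) count=0: revealed 27 new [(0,0) (0,1) (0,2) (0,3) (1,0) (1,1) (1,2) (1,3) (2,0) (2,1) (2,2) (2,3) (3,0) (3,1) (4,0) (4,1) (4,2) (5,0) (5,1) (5,2) (5,3) (5,4) (6,0) (6,1) (6,2) (6,3) (6,4)] -> total=28
Click 3 (2,2) count=1: revealed 0 new [(none)] -> total=28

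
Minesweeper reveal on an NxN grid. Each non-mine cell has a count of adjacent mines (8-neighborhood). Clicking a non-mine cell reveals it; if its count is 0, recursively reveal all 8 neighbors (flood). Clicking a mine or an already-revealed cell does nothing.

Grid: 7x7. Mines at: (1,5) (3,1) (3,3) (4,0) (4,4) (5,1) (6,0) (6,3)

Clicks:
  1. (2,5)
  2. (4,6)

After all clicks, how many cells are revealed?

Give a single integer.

Answer: 12

Derivation:
Click 1 (2,5) count=1: revealed 1 new [(2,5)] -> total=1
Click 2 (4,6) count=0: revealed 11 new [(2,6) (3,5) (3,6) (4,5) (4,6) (5,4) (5,5) (5,6) (6,4) (6,5) (6,6)] -> total=12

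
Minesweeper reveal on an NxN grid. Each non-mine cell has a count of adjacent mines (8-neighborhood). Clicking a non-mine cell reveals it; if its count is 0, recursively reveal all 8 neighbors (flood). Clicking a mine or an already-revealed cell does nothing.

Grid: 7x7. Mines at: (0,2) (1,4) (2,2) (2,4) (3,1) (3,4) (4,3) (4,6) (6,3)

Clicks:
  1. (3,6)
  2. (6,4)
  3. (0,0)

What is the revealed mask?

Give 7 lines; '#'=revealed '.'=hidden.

Click 1 (3,6) count=1: revealed 1 new [(3,6)] -> total=1
Click 2 (6,4) count=1: revealed 1 new [(6,4)] -> total=2
Click 3 (0,0) count=0: revealed 6 new [(0,0) (0,1) (1,0) (1,1) (2,0) (2,1)] -> total=8

Answer: ##.....
##.....
##.....
......#
.......
.......
....#..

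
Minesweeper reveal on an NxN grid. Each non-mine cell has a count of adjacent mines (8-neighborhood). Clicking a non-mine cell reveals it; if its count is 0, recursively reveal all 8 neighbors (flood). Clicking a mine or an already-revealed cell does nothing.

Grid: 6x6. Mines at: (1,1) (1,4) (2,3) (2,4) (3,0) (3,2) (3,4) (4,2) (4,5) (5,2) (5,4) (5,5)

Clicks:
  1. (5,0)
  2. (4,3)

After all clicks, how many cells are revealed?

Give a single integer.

Click 1 (5,0) count=0: revealed 4 new [(4,0) (4,1) (5,0) (5,1)] -> total=4
Click 2 (4,3) count=5: revealed 1 new [(4,3)] -> total=5

Answer: 5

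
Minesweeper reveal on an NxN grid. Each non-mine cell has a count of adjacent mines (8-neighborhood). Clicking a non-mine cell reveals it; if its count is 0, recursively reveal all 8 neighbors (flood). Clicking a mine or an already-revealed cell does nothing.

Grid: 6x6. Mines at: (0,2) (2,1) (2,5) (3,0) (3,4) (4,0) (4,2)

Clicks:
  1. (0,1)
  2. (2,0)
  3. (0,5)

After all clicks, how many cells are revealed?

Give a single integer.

Answer: 8

Derivation:
Click 1 (0,1) count=1: revealed 1 new [(0,1)] -> total=1
Click 2 (2,0) count=2: revealed 1 new [(2,0)] -> total=2
Click 3 (0,5) count=0: revealed 6 new [(0,3) (0,4) (0,5) (1,3) (1,4) (1,5)] -> total=8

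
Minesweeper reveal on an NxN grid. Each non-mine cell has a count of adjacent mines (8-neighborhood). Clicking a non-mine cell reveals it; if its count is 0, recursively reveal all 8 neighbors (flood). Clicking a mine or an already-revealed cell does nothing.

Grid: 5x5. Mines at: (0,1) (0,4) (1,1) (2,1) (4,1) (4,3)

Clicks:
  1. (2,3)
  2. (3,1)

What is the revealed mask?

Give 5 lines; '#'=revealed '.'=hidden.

Answer: .....
..###
..###
.####
.....

Derivation:
Click 1 (2,3) count=0: revealed 9 new [(1,2) (1,3) (1,4) (2,2) (2,3) (2,4) (3,2) (3,3) (3,4)] -> total=9
Click 2 (3,1) count=2: revealed 1 new [(3,1)] -> total=10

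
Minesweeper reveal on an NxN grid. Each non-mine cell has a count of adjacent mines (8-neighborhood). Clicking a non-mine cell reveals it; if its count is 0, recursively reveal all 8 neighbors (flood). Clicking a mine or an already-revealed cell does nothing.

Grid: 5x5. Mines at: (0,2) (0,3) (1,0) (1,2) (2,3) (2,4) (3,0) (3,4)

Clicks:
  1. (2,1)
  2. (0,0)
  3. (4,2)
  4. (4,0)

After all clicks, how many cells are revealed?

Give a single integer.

Click 1 (2,1) count=3: revealed 1 new [(2,1)] -> total=1
Click 2 (0,0) count=1: revealed 1 new [(0,0)] -> total=2
Click 3 (4,2) count=0: revealed 6 new [(3,1) (3,2) (3,3) (4,1) (4,2) (4,3)] -> total=8
Click 4 (4,0) count=1: revealed 1 new [(4,0)] -> total=9

Answer: 9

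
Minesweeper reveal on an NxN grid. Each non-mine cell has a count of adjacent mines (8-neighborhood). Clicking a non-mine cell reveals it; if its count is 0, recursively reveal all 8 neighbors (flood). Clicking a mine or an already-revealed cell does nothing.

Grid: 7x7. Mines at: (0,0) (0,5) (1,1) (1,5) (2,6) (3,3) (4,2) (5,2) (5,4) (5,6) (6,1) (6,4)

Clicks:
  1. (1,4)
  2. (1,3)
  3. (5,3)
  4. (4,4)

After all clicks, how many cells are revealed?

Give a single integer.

Answer: 11

Derivation:
Click 1 (1,4) count=2: revealed 1 new [(1,4)] -> total=1
Click 2 (1,3) count=0: revealed 8 new [(0,2) (0,3) (0,4) (1,2) (1,3) (2,2) (2,3) (2,4)] -> total=9
Click 3 (5,3) count=4: revealed 1 new [(5,3)] -> total=10
Click 4 (4,4) count=2: revealed 1 new [(4,4)] -> total=11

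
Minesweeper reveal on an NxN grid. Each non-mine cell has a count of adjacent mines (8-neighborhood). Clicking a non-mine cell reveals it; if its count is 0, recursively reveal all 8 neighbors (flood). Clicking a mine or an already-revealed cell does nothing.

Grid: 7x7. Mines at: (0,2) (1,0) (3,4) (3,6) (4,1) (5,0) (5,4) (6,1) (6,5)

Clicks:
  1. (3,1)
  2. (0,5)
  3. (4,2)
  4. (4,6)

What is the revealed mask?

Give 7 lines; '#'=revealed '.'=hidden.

Click 1 (3,1) count=1: revealed 1 new [(3,1)] -> total=1
Click 2 (0,5) count=0: revealed 12 new [(0,3) (0,4) (0,5) (0,6) (1,3) (1,4) (1,5) (1,6) (2,3) (2,4) (2,5) (2,6)] -> total=13
Click 3 (4,2) count=1: revealed 1 new [(4,2)] -> total=14
Click 4 (4,6) count=1: revealed 1 new [(4,6)] -> total=15

Answer: ...####
...####
...####
.#.....
..#...#
.......
.......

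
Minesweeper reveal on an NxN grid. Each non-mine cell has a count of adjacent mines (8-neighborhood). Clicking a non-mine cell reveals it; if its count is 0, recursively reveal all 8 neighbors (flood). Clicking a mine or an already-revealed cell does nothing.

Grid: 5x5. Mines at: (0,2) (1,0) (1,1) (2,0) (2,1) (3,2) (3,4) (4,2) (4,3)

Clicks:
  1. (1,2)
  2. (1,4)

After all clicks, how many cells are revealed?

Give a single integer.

Answer: 7

Derivation:
Click 1 (1,2) count=3: revealed 1 new [(1,2)] -> total=1
Click 2 (1,4) count=0: revealed 6 new [(0,3) (0,4) (1,3) (1,4) (2,3) (2,4)] -> total=7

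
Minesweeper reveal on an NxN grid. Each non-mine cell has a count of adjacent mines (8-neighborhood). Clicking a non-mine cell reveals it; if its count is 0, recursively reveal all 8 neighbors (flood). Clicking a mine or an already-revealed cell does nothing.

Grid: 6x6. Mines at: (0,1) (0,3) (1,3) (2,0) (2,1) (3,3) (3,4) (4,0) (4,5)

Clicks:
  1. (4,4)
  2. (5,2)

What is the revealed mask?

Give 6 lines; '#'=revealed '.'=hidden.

Answer: ......
......
......
......
.####.
.####.

Derivation:
Click 1 (4,4) count=3: revealed 1 new [(4,4)] -> total=1
Click 2 (5,2) count=0: revealed 7 new [(4,1) (4,2) (4,3) (5,1) (5,2) (5,3) (5,4)] -> total=8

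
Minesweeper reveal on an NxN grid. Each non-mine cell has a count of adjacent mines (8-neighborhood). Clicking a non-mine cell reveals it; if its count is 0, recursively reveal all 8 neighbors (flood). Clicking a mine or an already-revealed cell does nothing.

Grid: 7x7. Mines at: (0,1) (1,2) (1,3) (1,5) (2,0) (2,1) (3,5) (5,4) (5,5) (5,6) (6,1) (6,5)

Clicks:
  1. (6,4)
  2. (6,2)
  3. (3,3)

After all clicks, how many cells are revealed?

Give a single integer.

Click 1 (6,4) count=3: revealed 1 new [(6,4)] -> total=1
Click 2 (6,2) count=1: revealed 1 new [(6,2)] -> total=2
Click 3 (3,3) count=0: revealed 17 new [(2,2) (2,3) (2,4) (3,0) (3,1) (3,2) (3,3) (3,4) (4,0) (4,1) (4,2) (4,3) (4,4) (5,0) (5,1) (5,2) (5,3)] -> total=19

Answer: 19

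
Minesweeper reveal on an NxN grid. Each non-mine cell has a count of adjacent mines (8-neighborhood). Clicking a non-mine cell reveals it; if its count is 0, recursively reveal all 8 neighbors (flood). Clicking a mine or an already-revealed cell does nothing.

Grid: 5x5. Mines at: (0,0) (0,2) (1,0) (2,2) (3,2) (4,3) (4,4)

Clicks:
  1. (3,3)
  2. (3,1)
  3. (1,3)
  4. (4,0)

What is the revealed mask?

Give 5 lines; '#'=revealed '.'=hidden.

Click 1 (3,3) count=4: revealed 1 new [(3,3)] -> total=1
Click 2 (3,1) count=2: revealed 1 new [(3,1)] -> total=2
Click 3 (1,3) count=2: revealed 1 new [(1,3)] -> total=3
Click 4 (4,0) count=0: revealed 5 new [(2,0) (2,1) (3,0) (4,0) (4,1)] -> total=8

Answer: .....
...#.
##...
##.#.
##...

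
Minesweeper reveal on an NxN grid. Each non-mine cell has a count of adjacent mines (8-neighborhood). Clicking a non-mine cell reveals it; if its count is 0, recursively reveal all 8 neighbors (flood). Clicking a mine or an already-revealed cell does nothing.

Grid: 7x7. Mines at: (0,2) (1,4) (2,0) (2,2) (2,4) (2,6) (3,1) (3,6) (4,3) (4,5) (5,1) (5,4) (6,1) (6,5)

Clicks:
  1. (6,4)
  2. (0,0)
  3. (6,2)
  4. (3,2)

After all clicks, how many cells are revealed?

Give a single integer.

Click 1 (6,4) count=2: revealed 1 new [(6,4)] -> total=1
Click 2 (0,0) count=0: revealed 4 new [(0,0) (0,1) (1,0) (1,1)] -> total=5
Click 3 (6,2) count=2: revealed 1 new [(6,2)] -> total=6
Click 4 (3,2) count=3: revealed 1 new [(3,2)] -> total=7

Answer: 7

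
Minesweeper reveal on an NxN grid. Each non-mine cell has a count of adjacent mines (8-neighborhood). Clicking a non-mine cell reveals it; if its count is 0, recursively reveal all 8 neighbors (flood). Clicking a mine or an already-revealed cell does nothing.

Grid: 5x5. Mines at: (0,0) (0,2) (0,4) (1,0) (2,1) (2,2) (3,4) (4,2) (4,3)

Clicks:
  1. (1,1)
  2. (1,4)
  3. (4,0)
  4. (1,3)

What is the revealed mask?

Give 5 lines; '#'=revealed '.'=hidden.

Click 1 (1,1) count=5: revealed 1 new [(1,1)] -> total=1
Click 2 (1,4) count=1: revealed 1 new [(1,4)] -> total=2
Click 3 (4,0) count=0: revealed 4 new [(3,0) (3,1) (4,0) (4,1)] -> total=6
Click 4 (1,3) count=3: revealed 1 new [(1,3)] -> total=7

Answer: .....
.#.##
.....
##...
##...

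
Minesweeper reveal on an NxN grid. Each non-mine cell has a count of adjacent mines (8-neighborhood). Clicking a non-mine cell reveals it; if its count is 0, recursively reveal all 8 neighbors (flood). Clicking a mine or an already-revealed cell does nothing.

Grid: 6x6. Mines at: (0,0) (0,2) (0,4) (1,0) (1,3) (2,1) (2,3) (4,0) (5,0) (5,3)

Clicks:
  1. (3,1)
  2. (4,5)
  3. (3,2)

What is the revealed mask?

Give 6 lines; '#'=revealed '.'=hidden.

Answer: ......
....##
....##
.##.##
....##
....##

Derivation:
Click 1 (3,1) count=2: revealed 1 new [(3,1)] -> total=1
Click 2 (4,5) count=0: revealed 10 new [(1,4) (1,5) (2,4) (2,5) (3,4) (3,5) (4,4) (4,5) (5,4) (5,5)] -> total=11
Click 3 (3,2) count=2: revealed 1 new [(3,2)] -> total=12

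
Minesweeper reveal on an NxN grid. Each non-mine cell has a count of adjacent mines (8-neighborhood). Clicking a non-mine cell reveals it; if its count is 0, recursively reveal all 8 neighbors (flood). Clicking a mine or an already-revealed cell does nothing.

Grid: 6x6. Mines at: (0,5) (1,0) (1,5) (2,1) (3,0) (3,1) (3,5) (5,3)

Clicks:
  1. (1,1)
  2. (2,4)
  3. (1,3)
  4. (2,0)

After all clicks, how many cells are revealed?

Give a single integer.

Answer: 18

Derivation:
Click 1 (1,1) count=2: revealed 1 new [(1,1)] -> total=1
Click 2 (2,4) count=2: revealed 1 new [(2,4)] -> total=2
Click 3 (1,3) count=0: revealed 15 new [(0,1) (0,2) (0,3) (0,4) (1,2) (1,3) (1,4) (2,2) (2,3) (3,2) (3,3) (3,4) (4,2) (4,3) (4,4)] -> total=17
Click 4 (2,0) count=4: revealed 1 new [(2,0)] -> total=18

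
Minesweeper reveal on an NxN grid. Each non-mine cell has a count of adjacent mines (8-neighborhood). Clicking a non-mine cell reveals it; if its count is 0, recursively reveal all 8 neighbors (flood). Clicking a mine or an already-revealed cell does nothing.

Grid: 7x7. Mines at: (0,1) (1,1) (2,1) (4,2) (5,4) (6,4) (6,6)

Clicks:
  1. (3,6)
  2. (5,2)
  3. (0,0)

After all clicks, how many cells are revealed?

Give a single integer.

Click 1 (3,6) count=0: revealed 26 new [(0,2) (0,3) (0,4) (0,5) (0,6) (1,2) (1,3) (1,4) (1,5) (1,6) (2,2) (2,3) (2,4) (2,5) (2,6) (3,2) (3,3) (3,4) (3,5) (3,6) (4,3) (4,4) (4,5) (4,6) (5,5) (5,6)] -> total=26
Click 2 (5,2) count=1: revealed 1 new [(5,2)] -> total=27
Click 3 (0,0) count=2: revealed 1 new [(0,0)] -> total=28

Answer: 28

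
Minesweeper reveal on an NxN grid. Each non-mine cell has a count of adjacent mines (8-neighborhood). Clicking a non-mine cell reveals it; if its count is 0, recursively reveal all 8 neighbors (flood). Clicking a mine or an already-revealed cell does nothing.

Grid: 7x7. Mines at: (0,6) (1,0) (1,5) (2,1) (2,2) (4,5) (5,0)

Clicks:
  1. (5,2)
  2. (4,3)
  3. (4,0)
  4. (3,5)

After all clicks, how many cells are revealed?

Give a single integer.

Answer: 22

Derivation:
Click 1 (5,2) count=0: revealed 20 new [(3,1) (3,2) (3,3) (3,4) (4,1) (4,2) (4,3) (4,4) (5,1) (5,2) (5,3) (5,4) (5,5) (5,6) (6,1) (6,2) (6,3) (6,4) (6,5) (6,6)] -> total=20
Click 2 (4,3) count=0: revealed 0 new [(none)] -> total=20
Click 3 (4,0) count=1: revealed 1 new [(4,0)] -> total=21
Click 4 (3,5) count=1: revealed 1 new [(3,5)] -> total=22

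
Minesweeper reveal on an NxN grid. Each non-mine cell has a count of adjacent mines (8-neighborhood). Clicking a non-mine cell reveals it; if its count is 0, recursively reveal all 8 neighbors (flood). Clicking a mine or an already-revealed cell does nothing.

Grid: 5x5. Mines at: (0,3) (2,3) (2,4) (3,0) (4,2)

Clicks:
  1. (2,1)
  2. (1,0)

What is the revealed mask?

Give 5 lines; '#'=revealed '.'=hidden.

Answer: ###..
###..
###..
.....
.....

Derivation:
Click 1 (2,1) count=1: revealed 1 new [(2,1)] -> total=1
Click 2 (1,0) count=0: revealed 8 new [(0,0) (0,1) (0,2) (1,0) (1,1) (1,2) (2,0) (2,2)] -> total=9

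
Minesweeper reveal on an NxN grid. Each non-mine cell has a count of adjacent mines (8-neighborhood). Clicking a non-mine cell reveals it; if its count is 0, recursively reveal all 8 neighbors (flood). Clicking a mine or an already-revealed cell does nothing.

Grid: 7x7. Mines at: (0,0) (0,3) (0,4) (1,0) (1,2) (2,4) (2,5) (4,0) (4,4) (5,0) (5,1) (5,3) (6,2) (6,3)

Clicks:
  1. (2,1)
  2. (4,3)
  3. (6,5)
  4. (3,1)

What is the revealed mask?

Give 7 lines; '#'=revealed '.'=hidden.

Click 1 (2,1) count=2: revealed 1 new [(2,1)] -> total=1
Click 2 (4,3) count=2: revealed 1 new [(4,3)] -> total=2
Click 3 (6,5) count=0: revealed 10 new [(3,5) (3,6) (4,5) (4,6) (5,4) (5,5) (5,6) (6,4) (6,5) (6,6)] -> total=12
Click 4 (3,1) count=1: revealed 1 new [(3,1)] -> total=13

Answer: .......
.......
.#.....
.#...##
...#.##
....###
....###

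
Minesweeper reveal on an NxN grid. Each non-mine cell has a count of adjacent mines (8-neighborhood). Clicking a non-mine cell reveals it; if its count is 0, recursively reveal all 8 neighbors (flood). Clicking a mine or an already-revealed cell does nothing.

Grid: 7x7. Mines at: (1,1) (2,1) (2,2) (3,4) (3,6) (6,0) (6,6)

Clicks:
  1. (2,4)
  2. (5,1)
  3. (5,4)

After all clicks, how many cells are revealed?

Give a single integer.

Click 1 (2,4) count=1: revealed 1 new [(2,4)] -> total=1
Click 2 (5,1) count=1: revealed 1 new [(5,1)] -> total=2
Click 3 (5,4) count=0: revealed 20 new [(3,0) (3,1) (3,2) (3,3) (4,0) (4,1) (4,2) (4,3) (4,4) (4,5) (5,0) (5,2) (5,3) (5,4) (5,5) (6,1) (6,2) (6,3) (6,4) (6,5)] -> total=22

Answer: 22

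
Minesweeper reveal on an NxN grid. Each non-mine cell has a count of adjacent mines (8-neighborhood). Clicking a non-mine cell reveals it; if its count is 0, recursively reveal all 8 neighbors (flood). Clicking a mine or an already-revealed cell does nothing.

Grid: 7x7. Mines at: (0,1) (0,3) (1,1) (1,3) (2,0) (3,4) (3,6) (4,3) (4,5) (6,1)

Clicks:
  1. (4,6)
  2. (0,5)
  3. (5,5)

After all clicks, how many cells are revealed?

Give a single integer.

Answer: 11

Derivation:
Click 1 (4,6) count=2: revealed 1 new [(4,6)] -> total=1
Click 2 (0,5) count=0: revealed 9 new [(0,4) (0,5) (0,6) (1,4) (1,5) (1,6) (2,4) (2,5) (2,6)] -> total=10
Click 3 (5,5) count=1: revealed 1 new [(5,5)] -> total=11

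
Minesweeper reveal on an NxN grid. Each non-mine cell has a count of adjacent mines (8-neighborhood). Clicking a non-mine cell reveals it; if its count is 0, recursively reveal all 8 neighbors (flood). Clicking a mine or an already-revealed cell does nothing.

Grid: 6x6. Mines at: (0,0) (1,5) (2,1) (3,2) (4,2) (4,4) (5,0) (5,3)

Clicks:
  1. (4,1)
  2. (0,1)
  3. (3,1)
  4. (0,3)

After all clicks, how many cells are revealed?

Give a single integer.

Click 1 (4,1) count=3: revealed 1 new [(4,1)] -> total=1
Click 2 (0,1) count=1: revealed 1 new [(0,1)] -> total=2
Click 3 (3,1) count=3: revealed 1 new [(3,1)] -> total=3
Click 4 (0,3) count=0: revealed 10 new [(0,2) (0,3) (0,4) (1,1) (1,2) (1,3) (1,4) (2,2) (2,3) (2,4)] -> total=13

Answer: 13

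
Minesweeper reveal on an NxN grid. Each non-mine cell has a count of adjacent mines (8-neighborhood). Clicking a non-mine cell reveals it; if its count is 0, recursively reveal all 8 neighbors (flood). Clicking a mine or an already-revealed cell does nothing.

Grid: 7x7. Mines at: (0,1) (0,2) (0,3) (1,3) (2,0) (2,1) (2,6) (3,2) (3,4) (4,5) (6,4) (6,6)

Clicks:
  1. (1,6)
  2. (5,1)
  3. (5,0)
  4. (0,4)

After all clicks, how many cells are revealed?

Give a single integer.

Answer: 16

Derivation:
Click 1 (1,6) count=1: revealed 1 new [(1,6)] -> total=1
Click 2 (5,1) count=0: revealed 14 new [(3,0) (3,1) (4,0) (4,1) (4,2) (4,3) (5,0) (5,1) (5,2) (5,3) (6,0) (6,1) (6,2) (6,3)] -> total=15
Click 3 (5,0) count=0: revealed 0 new [(none)] -> total=15
Click 4 (0,4) count=2: revealed 1 new [(0,4)] -> total=16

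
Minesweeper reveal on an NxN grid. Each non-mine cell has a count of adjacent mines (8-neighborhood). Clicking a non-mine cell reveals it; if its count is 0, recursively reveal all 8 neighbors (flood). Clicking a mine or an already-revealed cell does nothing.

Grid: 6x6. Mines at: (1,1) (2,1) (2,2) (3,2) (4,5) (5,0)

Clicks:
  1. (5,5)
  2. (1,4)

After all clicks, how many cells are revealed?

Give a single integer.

Click 1 (5,5) count=1: revealed 1 new [(5,5)] -> total=1
Click 2 (1,4) count=0: revealed 14 new [(0,2) (0,3) (0,4) (0,5) (1,2) (1,3) (1,4) (1,5) (2,3) (2,4) (2,5) (3,3) (3,4) (3,5)] -> total=15

Answer: 15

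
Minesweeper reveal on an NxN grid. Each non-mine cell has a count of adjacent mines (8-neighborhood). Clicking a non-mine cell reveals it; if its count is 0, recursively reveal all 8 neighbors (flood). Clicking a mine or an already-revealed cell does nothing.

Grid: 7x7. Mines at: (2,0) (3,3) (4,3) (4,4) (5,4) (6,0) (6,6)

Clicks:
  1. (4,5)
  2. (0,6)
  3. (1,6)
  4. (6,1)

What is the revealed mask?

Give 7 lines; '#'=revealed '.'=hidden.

Click 1 (4,5) count=2: revealed 1 new [(4,5)] -> total=1
Click 2 (0,6) count=0: revealed 26 new [(0,0) (0,1) (0,2) (0,3) (0,4) (0,5) (0,6) (1,0) (1,1) (1,2) (1,3) (1,4) (1,5) (1,6) (2,1) (2,2) (2,3) (2,4) (2,5) (2,6) (3,4) (3,5) (3,6) (4,6) (5,5) (5,6)] -> total=27
Click 3 (1,6) count=0: revealed 0 new [(none)] -> total=27
Click 4 (6,1) count=1: revealed 1 new [(6,1)] -> total=28

Answer: #######
#######
.######
....###
.....##
.....##
.#.....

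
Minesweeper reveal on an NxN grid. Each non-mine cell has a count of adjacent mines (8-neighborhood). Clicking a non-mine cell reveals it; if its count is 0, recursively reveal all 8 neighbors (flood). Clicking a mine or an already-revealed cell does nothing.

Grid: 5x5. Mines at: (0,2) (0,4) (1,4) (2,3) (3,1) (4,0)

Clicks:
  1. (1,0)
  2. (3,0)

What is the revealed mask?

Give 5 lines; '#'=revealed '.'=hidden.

Click 1 (1,0) count=0: revealed 6 new [(0,0) (0,1) (1,0) (1,1) (2,0) (2,1)] -> total=6
Click 2 (3,0) count=2: revealed 1 new [(3,0)] -> total=7

Answer: ##...
##...
##...
#....
.....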